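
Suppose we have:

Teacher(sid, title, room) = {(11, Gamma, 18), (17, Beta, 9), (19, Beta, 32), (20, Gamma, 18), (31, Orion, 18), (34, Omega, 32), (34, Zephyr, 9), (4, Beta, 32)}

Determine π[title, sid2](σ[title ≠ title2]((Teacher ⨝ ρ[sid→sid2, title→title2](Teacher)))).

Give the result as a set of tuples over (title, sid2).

{(Beta, 34), (Gamma, 31), (Omega, 19), (Omega, 4), (Orion, 11), (Orion, 20), (Zephyr, 17)}

ρ[sid→sid2, title→title2]: schema becomes (sid2, title2, room); tuples unchanged.
Natural join on room: {(11, Gamma, 18, 11, Gamma), (11, Gamma, 18, 20, Gamma), (11, Gamma, 18, 31, Orion), (17, Beta, 9, 17, Beta), (17, Beta, 9, 34, Zephyr), (19, Beta, 32, 19, Beta), (19, Beta, 32, 34, Omega), (19, Beta, 32, 4, Beta), (20, Gamma, 18, 11, Gamma), (20, Gamma, 18, 20, Gamma), (20, Gamma, 18, 31, Orion), (31, Orion, 18, 11, Gamma), (31, Orion, 18, 20, Gamma), (31, Orion, 18, 31, Orion), (34, Omega, 32, 19, Beta), (34, Omega, 32, 34, Omega), (34, Omega, 32, 4, Beta), (34, Zephyr, 9, 17, Beta), (34, Zephyr, 9, 34, Zephyr), (4, Beta, 32, 19, Beta), (4, Beta, 32, 34, Omega), (4, Beta, 32, 4, Beta)}
σ[title ≠ title2]: keep tuples satisfying title ≠ title2 → {(11, Gamma, 18, 31, Orion), (17, Beta, 9, 34, Zephyr), (19, Beta, 32, 34, Omega), (20, Gamma, 18, 31, Orion), (31, Orion, 18, 11, Gamma), (31, Orion, 18, 20, Gamma), (34, Omega, 32, 19, Beta), (34, Omega, 32, 4, Beta), (34, Zephyr, 9, 17, Beta), (4, Beta, 32, 34, Omega)}
π[title, sid2]: project onto (title, sid2) (3 duplicate(s) eliminated) → {(Beta, 34), (Gamma, 31), (Omega, 19), (Omega, 4), (Orion, 11), (Orion, 20), (Zephyr, 17)}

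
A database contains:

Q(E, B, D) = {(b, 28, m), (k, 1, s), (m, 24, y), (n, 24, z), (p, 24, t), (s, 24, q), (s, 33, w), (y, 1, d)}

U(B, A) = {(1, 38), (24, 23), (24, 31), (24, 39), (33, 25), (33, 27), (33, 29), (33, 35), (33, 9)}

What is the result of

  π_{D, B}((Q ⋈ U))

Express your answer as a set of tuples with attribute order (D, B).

Q ⋈ U (natural join on B): {(k, 1, s, 38), (m, 24, y, 23), (m, 24, y, 31), (m, 24, y, 39), (n, 24, z, 23), (n, 24, z, 31), (n, 24, z, 39), (p, 24, t, 23), (p, 24, t, 31), (p, 24, t, 39), (s, 24, q, 23), (s, 24, q, 31), (s, 24, q, 39), (s, 33, w, 25), (s, 33, w, 27), (s, 33, w, 29), (s, 33, w, 35), (s, 33, w, 9), (y, 1, d, 38)}
Projecting to D, B (12 duplicate(s) eliminated): {(d, 1), (q, 24), (s, 1), (t, 24), (w, 33), (y, 24), (z, 24)}

{(d, 1), (q, 24), (s, 1), (t, 24), (w, 33), (y, 24), (z, 24)}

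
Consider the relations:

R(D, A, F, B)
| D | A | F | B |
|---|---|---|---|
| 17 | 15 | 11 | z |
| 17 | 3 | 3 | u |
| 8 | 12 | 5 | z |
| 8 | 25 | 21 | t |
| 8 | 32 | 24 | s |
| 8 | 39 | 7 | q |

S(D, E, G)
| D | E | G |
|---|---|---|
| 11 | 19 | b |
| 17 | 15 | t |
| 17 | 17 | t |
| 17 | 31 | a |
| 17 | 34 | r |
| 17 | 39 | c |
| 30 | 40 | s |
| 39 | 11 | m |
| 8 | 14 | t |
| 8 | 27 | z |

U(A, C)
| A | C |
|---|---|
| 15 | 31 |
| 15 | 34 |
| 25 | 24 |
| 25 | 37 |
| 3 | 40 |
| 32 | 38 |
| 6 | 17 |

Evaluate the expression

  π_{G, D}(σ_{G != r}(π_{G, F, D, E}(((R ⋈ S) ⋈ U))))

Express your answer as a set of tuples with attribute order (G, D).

{(a, 17), (c, 17), (t, 17), (t, 8), (z, 8)}

R ⋈ S (natural join on D): {(17, 15, 11, z, 15, t), (17, 15, 11, z, 17, t), (17, 15, 11, z, 31, a), (17, 15, 11, z, 34, r), (17, 15, 11, z, 39, c), (17, 3, 3, u, 15, t), (17, 3, 3, u, 17, t), (17, 3, 3, u, 31, a), (17, 3, 3, u, 34, r), (17, 3, 3, u, 39, c), (8, 12, 5, z, 14, t), (8, 12, 5, z, 27, z), (8, 25, 21, t, 14, t), (8, 25, 21, t, 27, z), (8, 32, 24, s, 14, t), (8, 32, 24, s, 27, z), (8, 39, 7, q, 14, t), (8, 39, 7, q, 27, z)}
(R ⋈ S) ⋈ U (natural join on A): {(17, 15, 11, z, 15, t, 31), (17, 15, 11, z, 15, t, 34), (17, 15, 11, z, 17, t, 31), (17, 15, 11, z, 17, t, 34), (17, 15, 11, z, 31, a, 31), (17, 15, 11, z, 31, a, 34), (17, 15, 11, z, 34, r, 31), (17, 15, 11, z, 34, r, 34), (17, 15, 11, z, 39, c, 31), (17, 15, 11, z, 39, c, 34), (17, 3, 3, u, 15, t, 40), (17, 3, 3, u, 17, t, 40), (17, 3, 3, u, 31, a, 40), (17, 3, 3, u, 34, r, 40), (17, 3, 3, u, 39, c, 40), (8, 25, 21, t, 14, t, 24), (8, 25, 21, t, 14, t, 37), (8, 25, 21, t, 27, z, 24), (8, 25, 21, t, 27, z, 37), (8, 32, 24, s, 14, t, 38), (8, 32, 24, s, 27, z, 38)}
Projecting to G, F, D, E (7 duplicate(s) eliminated): {(a, 11, 17, 31), (a, 3, 17, 31), (c, 11, 17, 39), (c, 3, 17, 39), (r, 11, 17, 34), (r, 3, 17, 34), (t, 11, 17, 15), (t, 11, 17, 17), (t, 21, 8, 14), (t, 24, 8, 14), (t, 3, 17, 15), (t, 3, 17, 17), (z, 21, 8, 27), (z, 24, 8, 27)}
Selection G != r: {(a, 11, 17, 31), (a, 3, 17, 31), (c, 11, 17, 39), (c, 3, 17, 39), (t, 11, 17, 15), (t, 11, 17, 17), (t, 21, 8, 14), (t, 24, 8, 14), (t, 3, 17, 15), (t, 3, 17, 17), (z, 21, 8, 27), (z, 24, 8, 27)}
Projecting to G, D (7 duplicate(s) eliminated): {(a, 17), (c, 17), (t, 17), (t, 8), (z, 8)}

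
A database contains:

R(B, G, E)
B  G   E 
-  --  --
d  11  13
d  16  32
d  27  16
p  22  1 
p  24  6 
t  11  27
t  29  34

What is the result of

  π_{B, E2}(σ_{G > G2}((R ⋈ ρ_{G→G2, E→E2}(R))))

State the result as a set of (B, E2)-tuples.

ρ[G→G2, E→E2]: schema becomes (B, G2, E2); tuples unchanged.
Joining R and ρ_{G→G2, E→E2}(R) on B yields {(d, 11, 13, 11, 13), (d, 11, 13, 16, 32), (d, 11, 13, 27, 16), (d, 16, 32, 11, 13), (d, 16, 32, 16, 32), (d, 16, 32, 27, 16), (d, 27, 16, 11, 13), (d, 27, 16, 16, 32), (d, 27, 16, 27, 16), (p, 22, 1, 22, 1), (p, 22, 1, 24, 6), (p, 24, 6, 22, 1), (p, 24, 6, 24, 6), (t, 11, 27, 11, 27), (t, 11, 27, 29, 34), (t, 29, 34, 11, 27), (t, 29, 34, 29, 34)}.
Selection G > G2: {(d, 16, 32, 11, 13), (d, 27, 16, 11, 13), (d, 27, 16, 16, 32), (p, 24, 6, 22, 1), (t, 29, 34, 11, 27)}
Keep only column(s) B, E2 (1 duplicate(s) eliminated): {(d, 13), (d, 32), (p, 1), (t, 27)}

{(d, 13), (d, 32), (p, 1), (t, 27)}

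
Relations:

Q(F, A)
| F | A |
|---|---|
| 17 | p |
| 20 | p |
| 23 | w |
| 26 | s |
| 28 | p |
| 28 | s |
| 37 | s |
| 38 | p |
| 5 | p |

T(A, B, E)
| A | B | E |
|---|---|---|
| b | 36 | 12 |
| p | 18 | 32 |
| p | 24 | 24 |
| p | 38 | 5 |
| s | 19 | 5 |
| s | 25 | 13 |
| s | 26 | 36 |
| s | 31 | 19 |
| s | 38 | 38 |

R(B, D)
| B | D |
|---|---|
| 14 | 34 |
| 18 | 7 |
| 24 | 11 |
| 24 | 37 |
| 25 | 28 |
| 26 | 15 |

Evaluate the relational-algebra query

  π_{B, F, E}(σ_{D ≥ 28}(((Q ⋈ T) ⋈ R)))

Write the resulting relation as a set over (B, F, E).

Joining Q and T on A yields {(17, p, 18, 32), (17, p, 24, 24), (17, p, 38, 5), (20, p, 18, 32), (20, p, 24, 24), (20, p, 38, 5), (26, s, 19, 5), (26, s, 25, 13), (26, s, 26, 36), (26, s, 31, 19), (26, s, 38, 38), (28, p, 18, 32), (28, p, 24, 24), (28, p, 38, 5), (28, s, 19, 5), (28, s, 25, 13), (28, s, 26, 36), (28, s, 31, 19), (28, s, 38, 38), (37, s, 19, 5), (37, s, 25, 13), (37, s, 26, 36), (37, s, 31, 19), (37, s, 38, 38), (38, p, 18, 32), (38, p, 24, 24), (38, p, 38, 5), (5, p, 18, 32), (5, p, 24, 24), (5, p, 38, 5)}.
Joining (Q ⋈ T) and R on B yields {(17, p, 18, 32, 7), (17, p, 24, 24, 11), (17, p, 24, 24, 37), (20, p, 18, 32, 7), (20, p, 24, 24, 11), (20, p, 24, 24, 37), (26, s, 25, 13, 28), (26, s, 26, 36, 15), (28, p, 18, 32, 7), (28, p, 24, 24, 11), (28, p, 24, 24, 37), (28, s, 25, 13, 28), (28, s, 26, 36, 15), (37, s, 25, 13, 28), (37, s, 26, 36, 15), (38, p, 18, 32, 7), (38, p, 24, 24, 11), (38, p, 24, 24, 37), (5, p, 18, 32, 7), (5, p, 24, 24, 11), (5, p, 24, 24, 37)}.
Selection D ≥ 28: {(17, p, 24, 24, 37), (20, p, 24, 24, 37), (26, s, 25, 13, 28), (28, p, 24, 24, 37), (28, s, 25, 13, 28), (37, s, 25, 13, 28), (38, p, 24, 24, 37), (5, p, 24, 24, 37)}
π[B, F, E]: project onto (B, F, E) → {(24, 17, 24), (24, 20, 24), (24, 28, 24), (24, 38, 24), (24, 5, 24), (25, 26, 13), (25, 28, 13), (25, 37, 13)}

{(24, 17, 24), (24, 20, 24), (24, 28, 24), (24, 38, 24), (24, 5, 24), (25, 26, 13), (25, 28, 13), (25, 37, 13)}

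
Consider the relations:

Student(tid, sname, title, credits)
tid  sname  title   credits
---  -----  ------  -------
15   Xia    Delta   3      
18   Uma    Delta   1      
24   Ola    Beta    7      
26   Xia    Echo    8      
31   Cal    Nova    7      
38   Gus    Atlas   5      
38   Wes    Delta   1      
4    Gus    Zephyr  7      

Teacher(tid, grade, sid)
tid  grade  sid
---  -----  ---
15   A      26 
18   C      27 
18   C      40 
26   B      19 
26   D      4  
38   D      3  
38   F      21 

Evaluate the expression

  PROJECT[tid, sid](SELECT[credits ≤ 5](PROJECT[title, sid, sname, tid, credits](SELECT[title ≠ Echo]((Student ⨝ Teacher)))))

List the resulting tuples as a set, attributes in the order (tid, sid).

{(15, 26), (18, 27), (18, 40), (38, 21), (38, 3)}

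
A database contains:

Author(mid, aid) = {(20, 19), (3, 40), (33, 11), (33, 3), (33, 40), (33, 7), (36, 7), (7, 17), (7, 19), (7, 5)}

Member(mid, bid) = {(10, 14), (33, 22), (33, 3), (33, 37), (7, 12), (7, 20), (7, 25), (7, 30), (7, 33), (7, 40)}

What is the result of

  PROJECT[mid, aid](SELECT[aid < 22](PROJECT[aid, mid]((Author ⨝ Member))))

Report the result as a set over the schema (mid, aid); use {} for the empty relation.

Natural join on mid: {(33, 11, 22), (33, 11, 3), (33, 11, 37), (33, 3, 22), (33, 3, 3), (33, 3, 37), (33, 40, 22), (33, 40, 3), (33, 40, 37), (33, 7, 22), (33, 7, 3), (33, 7, 37), (7, 17, 12), (7, 17, 20), (7, 17, 25), (7, 17, 30), (7, 17, 33), (7, 17, 40), (7, 19, 12), (7, 19, 20), (7, 19, 25), (7, 19, 30), (7, 19, 33), (7, 19, 40), (7, 5, 12), (7, 5, 20), (7, 5, 25), (7, 5, 30), (7, 5, 33), (7, 5, 40)}
Projecting to aid, mid (23 duplicate(s) eliminated): {(11, 33), (17, 7), (19, 7), (3, 33), (40, 33), (5, 7), (7, 33)}
Filtering on aid < 22 leaves {(11, 33), (17, 7), (19, 7), (3, 33), (5, 7), (7, 33)}.
Projecting to mid, aid: {(33, 11), (33, 3), (33, 7), (7, 17), (7, 19), (7, 5)}

{(33, 11), (33, 3), (33, 7), (7, 17), (7, 19), (7, 5)}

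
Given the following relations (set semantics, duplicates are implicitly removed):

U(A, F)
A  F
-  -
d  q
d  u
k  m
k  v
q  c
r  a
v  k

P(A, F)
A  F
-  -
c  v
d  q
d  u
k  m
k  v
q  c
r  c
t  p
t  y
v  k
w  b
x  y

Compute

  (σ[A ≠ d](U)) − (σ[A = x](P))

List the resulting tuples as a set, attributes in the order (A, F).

{(k, m), (k, v), (q, c), (r, a), (v, k)}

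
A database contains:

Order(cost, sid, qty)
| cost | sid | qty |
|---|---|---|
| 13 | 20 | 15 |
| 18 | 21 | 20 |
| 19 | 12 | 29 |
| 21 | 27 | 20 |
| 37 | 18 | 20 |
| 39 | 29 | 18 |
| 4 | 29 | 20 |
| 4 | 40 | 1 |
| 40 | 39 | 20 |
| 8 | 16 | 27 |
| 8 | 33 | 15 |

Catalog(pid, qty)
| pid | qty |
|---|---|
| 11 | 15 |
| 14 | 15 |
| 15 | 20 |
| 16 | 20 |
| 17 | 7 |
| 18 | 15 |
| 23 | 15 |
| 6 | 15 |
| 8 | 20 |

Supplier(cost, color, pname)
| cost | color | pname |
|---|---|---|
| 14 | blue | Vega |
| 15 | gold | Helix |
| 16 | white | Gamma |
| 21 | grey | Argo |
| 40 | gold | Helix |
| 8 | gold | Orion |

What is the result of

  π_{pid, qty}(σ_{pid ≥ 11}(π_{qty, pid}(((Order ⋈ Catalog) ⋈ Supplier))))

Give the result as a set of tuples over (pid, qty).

Joining Order and Catalog on qty yields {(13, 20, 15, 11), (13, 20, 15, 14), (13, 20, 15, 18), (13, 20, 15, 23), (13, 20, 15, 6), (18, 21, 20, 15), (18, 21, 20, 16), (18, 21, 20, 8), (21, 27, 20, 15), (21, 27, 20, 16), (21, 27, 20, 8), (37, 18, 20, 15), (37, 18, 20, 16), (37, 18, 20, 8), (4, 29, 20, 15), (4, 29, 20, 16), (4, 29, 20, 8), (40, 39, 20, 15), (40, 39, 20, 16), (40, 39, 20, 8), (8, 33, 15, 11), (8, 33, 15, 14), (8, 33, 15, 18), (8, 33, 15, 23), (8, 33, 15, 6)}.
Joining (Order ⋈ Catalog) and Supplier on cost yields {(21, 27, 20, 15, grey, Argo), (21, 27, 20, 16, grey, Argo), (21, 27, 20, 8, grey, Argo), (40, 39, 20, 15, gold, Helix), (40, 39, 20, 16, gold, Helix), (40, 39, 20, 8, gold, Helix), (8, 33, 15, 11, gold, Orion), (8, 33, 15, 14, gold, Orion), (8, 33, 15, 18, gold, Orion), (8, 33, 15, 23, gold, Orion), (8, 33, 15, 6, gold, Orion)}.
π_{qty, pid} gives {(15, 11), (15, 14), (15, 18), (15, 23), (15, 6), (20, 15), (20, 16), (20, 8)} (3 duplicate(s) eliminated).
Filtering on pid ≥ 11 leaves {(15, 11), (15, 14), (15, 18), (15, 23), (20, 15), (20, 16)}.
π_{pid, qty} gives {(11, 15), (14, 15), (15, 20), (16, 20), (18, 15), (23, 15)}.

{(11, 15), (14, 15), (15, 20), (16, 20), (18, 15), (23, 15)}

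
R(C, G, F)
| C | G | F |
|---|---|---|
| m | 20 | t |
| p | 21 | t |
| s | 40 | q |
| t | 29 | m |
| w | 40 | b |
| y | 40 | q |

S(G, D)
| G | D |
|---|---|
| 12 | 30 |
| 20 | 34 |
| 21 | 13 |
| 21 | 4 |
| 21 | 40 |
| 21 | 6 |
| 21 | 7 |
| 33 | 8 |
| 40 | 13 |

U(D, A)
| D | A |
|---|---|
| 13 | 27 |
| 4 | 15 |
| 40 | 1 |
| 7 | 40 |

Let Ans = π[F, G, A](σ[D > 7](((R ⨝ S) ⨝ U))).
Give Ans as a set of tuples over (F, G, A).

{(b, 40, 27), (q, 40, 27), (t, 21, 1), (t, 21, 27)}

R ⋈ S (natural join on G): {(m, 20, t, 34), (p, 21, t, 13), (p, 21, t, 4), (p, 21, t, 40), (p, 21, t, 6), (p, 21, t, 7), (s, 40, q, 13), (w, 40, b, 13), (y, 40, q, 13)}
(R ⨝ S) ⋈ U (natural join on D): {(p, 21, t, 13, 27), (p, 21, t, 4, 15), (p, 21, t, 40, 1), (p, 21, t, 7, 40), (s, 40, q, 13, 27), (w, 40, b, 13, 27), (y, 40, q, 13, 27)}
σ[D > 7]: keep tuples satisfying D > 7 → {(p, 21, t, 13, 27), (p, 21, t, 40, 1), (s, 40, q, 13, 27), (w, 40, b, 13, 27), (y, 40, q, 13, 27)}
Projecting to F, G, A (1 duplicate(s) eliminated): {(b, 40, 27), (q, 40, 27), (t, 21, 1), (t, 21, 27)}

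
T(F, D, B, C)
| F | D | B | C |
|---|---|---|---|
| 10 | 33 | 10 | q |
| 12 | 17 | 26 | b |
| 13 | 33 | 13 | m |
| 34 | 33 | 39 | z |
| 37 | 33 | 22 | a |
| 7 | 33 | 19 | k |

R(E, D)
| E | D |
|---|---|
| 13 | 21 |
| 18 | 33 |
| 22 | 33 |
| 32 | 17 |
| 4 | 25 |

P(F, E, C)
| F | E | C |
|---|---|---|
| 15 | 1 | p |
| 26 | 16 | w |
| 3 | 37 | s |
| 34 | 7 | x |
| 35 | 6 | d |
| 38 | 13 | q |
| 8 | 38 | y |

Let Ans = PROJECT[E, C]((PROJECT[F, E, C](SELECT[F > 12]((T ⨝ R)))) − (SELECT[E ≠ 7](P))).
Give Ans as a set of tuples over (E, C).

Joining T and R on D yields {(10, 33, 10, q, 18), (10, 33, 10, q, 22), (12, 17, 26, b, 32), (13, 33, 13, m, 18), (13, 33, 13, m, 22), (34, 33, 39, z, 18), (34, 33, 39, z, 22), (37, 33, 22, a, 18), (37, 33, 22, a, 22), (7, 33, 19, k, 18), (7, 33, 19, k, 22)}.
Selection F > 12: {(13, 33, 13, m, 18), (13, 33, 13, m, 22), (34, 33, 39, z, 18), (34, 33, 39, z, 22), (37, 33, 22, a, 18), (37, 33, 22, a, 22)}
π[F, E, C]: project onto (F, E, C) → {(13, 18, m), (13, 22, m), (34, 18, z), (34, 22, z), (37, 18, a), (37, 22, a)}
Selection E ≠ 7: {(15, 1, p), (26, 16, w), (3, 37, s), (35, 6, d), (38, 13, q), (8, 38, y)}
Taking the difference: {(13, 18, m), (13, 22, m), (34, 18, z), (34, 22, z), (37, 18, a), (37, 22, a)}
π[E, C]: project onto (E, C) → {(18, a), (18, m), (18, z), (22, a), (22, m), (22, z)}

{(18, a), (18, m), (18, z), (22, a), (22, m), (22, z)}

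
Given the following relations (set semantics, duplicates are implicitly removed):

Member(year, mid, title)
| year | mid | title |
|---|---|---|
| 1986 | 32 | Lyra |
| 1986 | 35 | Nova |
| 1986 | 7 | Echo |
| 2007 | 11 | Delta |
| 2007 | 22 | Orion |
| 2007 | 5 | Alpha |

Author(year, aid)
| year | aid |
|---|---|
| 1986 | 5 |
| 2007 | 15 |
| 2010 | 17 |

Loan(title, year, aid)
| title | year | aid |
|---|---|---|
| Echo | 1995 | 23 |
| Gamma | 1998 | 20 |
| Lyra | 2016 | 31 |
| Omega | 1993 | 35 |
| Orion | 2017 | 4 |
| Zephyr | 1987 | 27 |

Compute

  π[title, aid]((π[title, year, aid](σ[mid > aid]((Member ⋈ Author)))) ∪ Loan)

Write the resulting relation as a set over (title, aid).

{(Echo, 23), (Echo, 5), (Gamma, 20), (Lyra, 31), (Lyra, 5), (Nova, 5), (Omega, 35), (Orion, 15), (Orion, 4), (Zephyr, 27)}

Natural join on year: {(1986, 32, Lyra, 5), (1986, 35, Nova, 5), (1986, 7, Echo, 5), (2007, 11, Delta, 15), (2007, 22, Orion, 15), (2007, 5, Alpha, 15)}
Apply σ_{mid > aid}; surviving tuples: {(1986, 32, Lyra, 5), (1986, 35, Nova, 5), (1986, 7, Echo, 5), (2007, 22, Orion, 15)}
Projecting to title, year, aid: {(Echo, 1986, 5), (Lyra, 1986, 5), (Nova, 1986, 5), (Orion, 2007, 15)}
Set union of the two operands is {(Echo, 1986, 5), (Echo, 1995, 23), (Gamma, 1998, 20), (Lyra, 1986, 5), (Lyra, 2016, 31), (Nova, 1986, 5), (Omega, 1993, 35), (Orion, 2007, 15), (Orion, 2017, 4), (Zephyr, 1987, 27)}.
Projecting to title, aid: {(Echo, 23), (Echo, 5), (Gamma, 20), (Lyra, 31), (Lyra, 5), (Nova, 5), (Omega, 35), (Orion, 15), (Orion, 4), (Zephyr, 27)}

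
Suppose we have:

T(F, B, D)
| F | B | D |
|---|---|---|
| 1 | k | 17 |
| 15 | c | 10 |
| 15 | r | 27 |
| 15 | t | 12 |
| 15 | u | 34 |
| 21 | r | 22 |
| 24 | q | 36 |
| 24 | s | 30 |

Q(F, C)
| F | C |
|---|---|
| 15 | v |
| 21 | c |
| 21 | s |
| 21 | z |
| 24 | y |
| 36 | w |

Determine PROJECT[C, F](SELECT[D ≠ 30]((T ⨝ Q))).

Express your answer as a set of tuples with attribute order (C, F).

Natural join on F: {(15, c, 10, v), (15, r, 27, v), (15, t, 12, v), (15, u, 34, v), (21, r, 22, c), (21, r, 22, s), (21, r, 22, z), (24, q, 36, y), (24, s, 30, y)}
Apply σ_{D ≠ 30}; surviving tuples: {(15, c, 10, v), (15, r, 27, v), (15, t, 12, v), (15, u, 34, v), (21, r, 22, c), (21, r, 22, s), (21, r, 22, z), (24, q, 36, y)}
π[C, F]: project onto (C, F) (3 duplicate(s) eliminated) → {(c, 21), (s, 21), (v, 15), (y, 24), (z, 21)}

{(c, 21), (s, 21), (v, 15), (y, 24), (z, 21)}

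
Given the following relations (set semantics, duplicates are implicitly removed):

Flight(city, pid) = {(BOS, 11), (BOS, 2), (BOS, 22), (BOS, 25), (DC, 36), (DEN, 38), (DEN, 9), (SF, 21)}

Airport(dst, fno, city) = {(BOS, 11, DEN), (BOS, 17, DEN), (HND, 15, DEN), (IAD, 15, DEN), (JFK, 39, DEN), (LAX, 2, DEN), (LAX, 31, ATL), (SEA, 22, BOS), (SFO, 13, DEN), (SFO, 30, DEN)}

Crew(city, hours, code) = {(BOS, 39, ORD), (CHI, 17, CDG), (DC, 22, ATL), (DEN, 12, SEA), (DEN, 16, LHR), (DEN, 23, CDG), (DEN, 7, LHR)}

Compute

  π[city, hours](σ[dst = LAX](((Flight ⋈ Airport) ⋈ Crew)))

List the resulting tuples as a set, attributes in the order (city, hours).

Flight ⋈ Airport (natural join on city): {(BOS, 11, SEA, 22), (BOS, 2, SEA, 22), (BOS, 22, SEA, 22), (BOS, 25, SEA, 22), (DEN, 38, BOS, 11), (DEN, 38, BOS, 17), (DEN, 38, HND, 15), (DEN, 38, IAD, 15), (DEN, 38, JFK, 39), (DEN, 38, LAX, 2), (DEN, 38, SFO, 13), (DEN, 38, SFO, 30), (DEN, 9, BOS, 11), (DEN, 9, BOS, 17), (DEN, 9, HND, 15), (DEN, 9, IAD, 15), (DEN, 9, JFK, 39), (DEN, 9, LAX, 2), (DEN, 9, SFO, 13), (DEN, 9, SFO, 30)}
(Flight ⋈ Airport) ⋈ Crew (natural join on city): {(BOS, 11, SEA, 22, 39, ORD), (BOS, 2, SEA, 22, 39, ORD), (BOS, 22, SEA, 22, 39, ORD), (BOS, 25, SEA, 22, 39, ORD), (DEN, 38, BOS, 11, 12, SEA), (DEN, 38, BOS, 11, 16, LHR), (DEN, 38, BOS, 11, 23, CDG), (DEN, 38, BOS, 11, 7, LHR), (DEN, 38, BOS, 17, 12, SEA), (DEN, 38, BOS, 17, 16, LHR), (DEN, 38, BOS, 17, 23, CDG), (DEN, 38, BOS, 17, 7, LHR), (DEN, 38, HND, 15, 12, SEA), (DEN, 38, HND, 15, 16, LHR), (DEN, 38, HND, 15, 23, CDG), (DEN, 38, HND, 15, 7, LHR), (DEN, 38, IAD, 15, 12, SEA), (DEN, 38, IAD, 15, 16, LHR), (DEN, 38, IAD, 15, 23, CDG), (DEN, 38, IAD, 15, 7, LHR), (DEN, 38, JFK, 39, 12, SEA), (DEN, 38, JFK, 39, 16, LHR), (DEN, 38, JFK, 39, 23, CDG), (DEN, 38, JFK, 39, 7, LHR), (DEN, 38, LAX, 2, 12, SEA), (DEN, 38, LAX, 2, 16, LHR), (DEN, 38, LAX, 2, 23, CDG), (DEN, 38, LAX, 2, 7, LHR), (DEN, 38, SFO, 13, 12, SEA), (DEN, 38, SFO, 13, 16, LHR), (DEN, 38, SFO, 13, 23, CDG), (DEN, 38, SFO, 13, 7, LHR), (DEN, 38, SFO, 30, 12, SEA), (DEN, 38, SFO, 30, 16, LHR), (DEN, 38, SFO, 30, 23, CDG), (DEN, 38, SFO, 30, 7, LHR), (DEN, 9, BOS, 11, 12, SEA), (DEN, 9, BOS, 11, 16, LHR), (DEN, 9, BOS, 11, 23, CDG), (DEN, 9, BOS, 11, 7, LHR), (DEN, 9, BOS, 17, 12, SEA), (DEN, 9, BOS, 17, 16, LHR), (DEN, 9, BOS, 17, 23, CDG), (DEN, 9, BOS, 17, 7, LHR), (DEN, 9, HND, 15, 12, SEA), (DEN, 9, HND, 15, 16, LHR), (DEN, 9, HND, 15, 23, CDG), (DEN, 9, HND, 15, 7, LHR), (DEN, 9, IAD, 15, 12, SEA), (DEN, 9, IAD, 15, 16, LHR), (DEN, 9, IAD, 15, 23, CDG), (DEN, 9, IAD, 15, 7, LHR), (DEN, 9, JFK, 39, 12, SEA), (DEN, 9, JFK, 39, 16, LHR), (DEN, 9, JFK, 39, 23, CDG), (DEN, 9, JFK, 39, 7, LHR), (DEN, 9, LAX, 2, 12, SEA), (DEN, 9, LAX, 2, 16, LHR), (DEN, 9, LAX, 2, 23, CDG), (DEN, 9, LAX, 2, 7, LHR), (DEN, 9, SFO, 13, 12, SEA), (DEN, 9, SFO, 13, 16, LHR), (DEN, 9, SFO, 13, 23, CDG), (DEN, 9, SFO, 13, 7, LHR), (DEN, 9, SFO, 30, 12, SEA), (DEN, 9, SFO, 30, 16, LHR), (DEN, 9, SFO, 30, 23, CDG), (DEN, 9, SFO, 30, 7, LHR)}
σ[dst = LAX]: keep tuples satisfying dst = LAX → {(DEN, 38, LAX, 2, 12, SEA), (DEN, 38, LAX, 2, 16, LHR), (DEN, 38, LAX, 2, 23, CDG), (DEN, 38, LAX, 2, 7, LHR), (DEN, 9, LAX, 2, 12, SEA), (DEN, 9, LAX, 2, 16, LHR), (DEN, 9, LAX, 2, 23, CDG), (DEN, 9, LAX, 2, 7, LHR)}
π[city, hours]: project onto (city, hours) (4 duplicate(s) eliminated) → {(DEN, 12), (DEN, 16), (DEN, 23), (DEN, 7)}

{(DEN, 12), (DEN, 16), (DEN, 23), (DEN, 7)}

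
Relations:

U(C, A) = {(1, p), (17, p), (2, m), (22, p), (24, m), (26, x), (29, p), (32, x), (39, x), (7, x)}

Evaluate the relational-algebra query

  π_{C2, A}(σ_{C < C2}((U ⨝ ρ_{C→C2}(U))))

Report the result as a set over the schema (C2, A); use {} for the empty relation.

{(17, p), (22, p), (24, m), (26, x), (29, p), (32, x), (39, x)}

ρ[C→C2]: schema becomes (C2, A); tuples unchanged.
Joining U and ρ_{C→C2}(U) on A yields {(1, p, 1), (1, p, 17), (1, p, 22), (1, p, 29), (17, p, 1), (17, p, 17), (17, p, 22), (17, p, 29), (2, m, 2), (2, m, 24), (22, p, 1), (22, p, 17), (22, p, 22), (22, p, 29), (24, m, 2), (24, m, 24), (26, x, 26), (26, x, 32), (26, x, 39), (26, x, 7), (29, p, 1), (29, p, 17), (29, p, 22), (29, p, 29), (32, x, 26), (32, x, 32), (32, x, 39), (32, x, 7), (39, x, 26), (39, x, 32), (39, x, 39), (39, x, 7), (7, x, 26), (7, x, 32), (7, x, 39), (7, x, 7)}.
Apply σ_{C < C2}; surviving tuples: {(1, p, 17), (1, p, 22), (1, p, 29), (17, p, 22), (17, p, 29), (2, m, 24), (22, p, 29), (26, x, 32), (26, x, 39), (32, x, 39), (7, x, 26), (7, x, 32), (7, x, 39)}
π_{C2, A} gives {(17, p), (22, p), (24, m), (26, x), (29, p), (32, x), (39, x)} (6 duplicate(s) eliminated).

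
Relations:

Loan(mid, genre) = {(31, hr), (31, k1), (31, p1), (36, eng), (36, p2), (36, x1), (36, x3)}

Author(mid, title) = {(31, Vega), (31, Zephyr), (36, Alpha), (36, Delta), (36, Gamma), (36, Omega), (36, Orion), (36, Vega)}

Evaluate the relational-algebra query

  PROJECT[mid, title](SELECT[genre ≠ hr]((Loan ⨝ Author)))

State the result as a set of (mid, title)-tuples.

{(31, Vega), (31, Zephyr), (36, Alpha), (36, Delta), (36, Gamma), (36, Omega), (36, Orion), (36, Vega)}

Joining Loan and Author on mid yields {(31, hr, Vega), (31, hr, Zephyr), (31, k1, Vega), (31, k1, Zephyr), (31, p1, Vega), (31, p1, Zephyr), (36, eng, Alpha), (36, eng, Delta), (36, eng, Gamma), (36, eng, Omega), (36, eng, Orion), (36, eng, Vega), (36, p2, Alpha), (36, p2, Delta), (36, p2, Gamma), (36, p2, Omega), (36, p2, Orion), (36, p2, Vega), (36, x1, Alpha), (36, x1, Delta), (36, x1, Gamma), (36, x1, Omega), (36, x1, Orion), (36, x1, Vega), (36, x3, Alpha), (36, x3, Delta), (36, x3, Gamma), (36, x3, Omega), (36, x3, Orion), (36, x3, Vega)}.
Filtering on genre ≠ hr leaves {(31, k1, Vega), (31, k1, Zephyr), (31, p1, Vega), (31, p1, Zephyr), (36, eng, Alpha), (36, eng, Delta), (36, eng, Gamma), (36, eng, Omega), (36, eng, Orion), (36, eng, Vega), (36, p2, Alpha), (36, p2, Delta), (36, p2, Gamma), (36, p2, Omega), (36, p2, Orion), (36, p2, Vega), (36, x1, Alpha), (36, x1, Delta), (36, x1, Gamma), (36, x1, Omega), (36, x1, Orion), (36, x1, Vega), (36, x3, Alpha), (36, x3, Delta), (36, x3, Gamma), (36, x3, Omega), (36, x3, Orion), (36, x3, Vega)}.
π_{mid, title} gives {(31, Vega), (31, Zephyr), (36, Alpha), (36, Delta), (36, Gamma), (36, Omega), (36, Orion), (36, Vega)} (20 duplicate(s) eliminated).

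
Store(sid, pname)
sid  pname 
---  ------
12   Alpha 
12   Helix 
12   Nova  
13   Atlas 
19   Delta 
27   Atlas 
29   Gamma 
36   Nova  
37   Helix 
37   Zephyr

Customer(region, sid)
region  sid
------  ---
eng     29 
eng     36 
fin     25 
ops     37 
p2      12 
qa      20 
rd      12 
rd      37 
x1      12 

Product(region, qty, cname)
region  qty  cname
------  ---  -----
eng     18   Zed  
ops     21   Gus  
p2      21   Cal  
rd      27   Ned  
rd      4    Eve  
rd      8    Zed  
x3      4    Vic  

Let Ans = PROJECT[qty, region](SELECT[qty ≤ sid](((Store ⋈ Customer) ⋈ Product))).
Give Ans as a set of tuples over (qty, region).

{(18, eng), (21, ops), (27, rd), (4, rd), (8, rd)}

Natural join on sid: {(12, Alpha, p2), (12, Alpha, rd), (12, Alpha, x1), (12, Helix, p2), (12, Helix, rd), (12, Helix, x1), (12, Nova, p2), (12, Nova, rd), (12, Nova, x1), (29, Gamma, eng), (36, Nova, eng), (37, Helix, ops), (37, Helix, rd), (37, Zephyr, ops), (37, Zephyr, rd)}
Natural join on region: {(12, Alpha, p2, 21, Cal), (12, Alpha, rd, 27, Ned), (12, Alpha, rd, 4, Eve), (12, Alpha, rd, 8, Zed), (12, Helix, p2, 21, Cal), (12, Helix, rd, 27, Ned), (12, Helix, rd, 4, Eve), (12, Helix, rd, 8, Zed), (12, Nova, p2, 21, Cal), (12, Nova, rd, 27, Ned), (12, Nova, rd, 4, Eve), (12, Nova, rd, 8, Zed), (29, Gamma, eng, 18, Zed), (36, Nova, eng, 18, Zed), (37, Helix, ops, 21, Gus), (37, Helix, rd, 27, Ned), (37, Helix, rd, 4, Eve), (37, Helix, rd, 8, Zed), (37, Zephyr, ops, 21, Gus), (37, Zephyr, rd, 27, Ned), (37, Zephyr, rd, 4, Eve), (37, Zephyr, rd, 8, Zed)}
Apply σ_{qty ≤ sid}; surviving tuples: {(12, Alpha, rd, 4, Eve), (12, Alpha, rd, 8, Zed), (12, Helix, rd, 4, Eve), (12, Helix, rd, 8, Zed), (12, Nova, rd, 4, Eve), (12, Nova, rd, 8, Zed), (29, Gamma, eng, 18, Zed), (36, Nova, eng, 18, Zed), (37, Helix, ops, 21, Gus), (37, Helix, rd, 27, Ned), (37, Helix, rd, 4, Eve), (37, Helix, rd, 8, Zed), (37, Zephyr, ops, 21, Gus), (37, Zephyr, rd, 27, Ned), (37, Zephyr, rd, 4, Eve), (37, Zephyr, rd, 8, Zed)}
π_{qty, region} gives {(18, eng), (21, ops), (27, rd), (4, rd), (8, rd)} (11 duplicate(s) eliminated).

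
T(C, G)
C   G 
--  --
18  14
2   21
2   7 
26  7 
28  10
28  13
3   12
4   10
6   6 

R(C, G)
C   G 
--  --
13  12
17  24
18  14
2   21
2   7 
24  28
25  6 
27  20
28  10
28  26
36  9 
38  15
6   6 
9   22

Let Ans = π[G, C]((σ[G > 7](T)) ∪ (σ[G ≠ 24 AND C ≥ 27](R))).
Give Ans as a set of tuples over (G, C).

{(10, 28), (10, 4), (12, 3), (13, 28), (14, 18), (15, 38), (20, 27), (21, 2), (26, 28), (9, 36)}

Selection G > 7: {(18, 14), (2, 21), (28, 10), (28, 13), (3, 12), (4, 10)}
Selection G ≠ 24 AND C ≥ 27: {(27, 20), (28, 10), (28, 26), (36, 9), (38, 15)}
Union: {(18, 14), (2, 21), (28, 10), (28, 13), (3, 12), (4, 10)} with {(27, 20), (28, 10), (28, 26), (36, 9), (38, 15)} → {(18, 14), (2, 21), (27, 20), (28, 10), (28, 13), (28, 26), (3, 12), (36, 9), (38, 15), (4, 10)}
π_{G, C} gives {(10, 28), (10, 4), (12, 3), (13, 28), (14, 18), (15, 38), (20, 27), (21, 2), (26, 28), (9, 36)}.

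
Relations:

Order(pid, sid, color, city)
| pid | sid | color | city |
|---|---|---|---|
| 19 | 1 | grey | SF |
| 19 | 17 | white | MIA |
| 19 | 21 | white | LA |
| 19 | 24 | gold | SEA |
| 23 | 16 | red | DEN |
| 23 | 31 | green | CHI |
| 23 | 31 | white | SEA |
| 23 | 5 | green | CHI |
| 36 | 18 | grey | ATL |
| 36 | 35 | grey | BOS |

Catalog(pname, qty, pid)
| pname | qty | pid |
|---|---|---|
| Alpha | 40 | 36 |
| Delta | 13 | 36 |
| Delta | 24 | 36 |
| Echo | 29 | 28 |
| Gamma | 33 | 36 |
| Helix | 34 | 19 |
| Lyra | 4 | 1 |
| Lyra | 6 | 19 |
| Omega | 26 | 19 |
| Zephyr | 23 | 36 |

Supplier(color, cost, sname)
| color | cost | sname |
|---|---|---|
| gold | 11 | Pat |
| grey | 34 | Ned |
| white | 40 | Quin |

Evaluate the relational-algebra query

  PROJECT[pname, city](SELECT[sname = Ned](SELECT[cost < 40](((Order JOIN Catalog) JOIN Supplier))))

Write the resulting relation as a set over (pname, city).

{(Alpha, ATL), (Alpha, BOS), (Delta, ATL), (Delta, BOS), (Gamma, ATL), (Gamma, BOS), (Helix, SF), (Lyra, SF), (Omega, SF), (Zephyr, ATL), (Zephyr, BOS)}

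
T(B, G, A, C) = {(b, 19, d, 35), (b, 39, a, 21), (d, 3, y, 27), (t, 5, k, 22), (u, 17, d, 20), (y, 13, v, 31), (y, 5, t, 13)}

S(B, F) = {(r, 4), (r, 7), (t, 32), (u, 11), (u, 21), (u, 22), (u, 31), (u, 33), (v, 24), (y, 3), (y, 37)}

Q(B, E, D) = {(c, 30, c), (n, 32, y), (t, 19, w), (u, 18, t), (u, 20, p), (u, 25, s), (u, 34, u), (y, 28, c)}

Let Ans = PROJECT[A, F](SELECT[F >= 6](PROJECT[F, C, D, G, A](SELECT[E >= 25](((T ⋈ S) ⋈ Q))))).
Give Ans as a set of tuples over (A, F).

Joining T and S on B yields {(t, 5, k, 22, 32), (u, 17, d, 20, 11), (u, 17, d, 20, 21), (u, 17, d, 20, 22), (u, 17, d, 20, 31), (u, 17, d, 20, 33), (y, 13, v, 31, 3), (y, 13, v, 31, 37), (y, 5, t, 13, 3), (y, 5, t, 13, 37)}.
Joining (T ⋈ S) and Q on B yields {(t, 5, k, 22, 32, 19, w), (u, 17, d, 20, 11, 18, t), (u, 17, d, 20, 11, 20, p), (u, 17, d, 20, 11, 25, s), (u, 17, d, 20, 11, 34, u), (u, 17, d, 20, 21, 18, t), (u, 17, d, 20, 21, 20, p), (u, 17, d, 20, 21, 25, s), (u, 17, d, 20, 21, 34, u), (u, 17, d, 20, 22, 18, t), (u, 17, d, 20, 22, 20, p), (u, 17, d, 20, 22, 25, s), (u, 17, d, 20, 22, 34, u), (u, 17, d, 20, 31, 18, t), (u, 17, d, 20, 31, 20, p), (u, 17, d, 20, 31, 25, s), (u, 17, d, 20, 31, 34, u), (u, 17, d, 20, 33, 18, t), (u, 17, d, 20, 33, 20, p), (u, 17, d, 20, 33, 25, s), (u, 17, d, 20, 33, 34, u), (y, 13, v, 31, 3, 28, c), (y, 13, v, 31, 37, 28, c), (y, 5, t, 13, 3, 28, c), (y, 5, t, 13, 37, 28, c)}.
Filtering on E >= 25 leaves {(u, 17, d, 20, 11, 25, s), (u, 17, d, 20, 11, 34, u), (u, 17, d, 20, 21, 25, s), (u, 17, d, 20, 21, 34, u), (u, 17, d, 20, 22, 25, s), (u, 17, d, 20, 22, 34, u), (u, 17, d, 20, 31, 25, s), (u, 17, d, 20, 31, 34, u), (u, 17, d, 20, 33, 25, s), (u, 17, d, 20, 33, 34, u), (y, 13, v, 31, 3, 28, c), (y, 13, v, 31, 37, 28, c), (y, 5, t, 13, 3, 28, c), (y, 5, t, 13, 37, 28, c)}.
π_{F, C, D, G, A} gives {(11, 20, s, 17, d), (11, 20, u, 17, d), (21, 20, s, 17, d), (21, 20, u, 17, d), (22, 20, s, 17, d), (22, 20, u, 17, d), (3, 13, c, 5, t), (3, 31, c, 13, v), (31, 20, s, 17, d), (31, 20, u, 17, d), (33, 20, s, 17, d), (33, 20, u, 17, d), (37, 13, c, 5, t), (37, 31, c, 13, v)}.
Filtering on F >= 6 leaves {(11, 20, s, 17, d), (11, 20, u, 17, d), (21, 20, s, 17, d), (21, 20, u, 17, d), (22, 20, s, 17, d), (22, 20, u, 17, d), (31, 20, s, 17, d), (31, 20, u, 17, d), (33, 20, s, 17, d), (33, 20, u, 17, d), (37, 13, c, 5, t), (37, 31, c, 13, v)}.
π_{A, F} gives {(d, 11), (d, 21), (d, 22), (d, 31), (d, 33), (t, 37), (v, 37)} (5 duplicate(s) eliminated).

{(d, 11), (d, 21), (d, 22), (d, 31), (d, 33), (t, 37), (v, 37)}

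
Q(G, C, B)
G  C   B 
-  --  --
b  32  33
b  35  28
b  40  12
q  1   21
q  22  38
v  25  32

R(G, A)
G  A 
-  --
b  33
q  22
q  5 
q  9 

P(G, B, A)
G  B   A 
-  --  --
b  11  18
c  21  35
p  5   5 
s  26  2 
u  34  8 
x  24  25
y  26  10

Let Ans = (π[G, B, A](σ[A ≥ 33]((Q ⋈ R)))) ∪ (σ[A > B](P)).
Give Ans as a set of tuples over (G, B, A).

{(b, 11, 18), (b, 12, 33), (b, 28, 33), (b, 33, 33), (c, 21, 35), (x, 24, 25)}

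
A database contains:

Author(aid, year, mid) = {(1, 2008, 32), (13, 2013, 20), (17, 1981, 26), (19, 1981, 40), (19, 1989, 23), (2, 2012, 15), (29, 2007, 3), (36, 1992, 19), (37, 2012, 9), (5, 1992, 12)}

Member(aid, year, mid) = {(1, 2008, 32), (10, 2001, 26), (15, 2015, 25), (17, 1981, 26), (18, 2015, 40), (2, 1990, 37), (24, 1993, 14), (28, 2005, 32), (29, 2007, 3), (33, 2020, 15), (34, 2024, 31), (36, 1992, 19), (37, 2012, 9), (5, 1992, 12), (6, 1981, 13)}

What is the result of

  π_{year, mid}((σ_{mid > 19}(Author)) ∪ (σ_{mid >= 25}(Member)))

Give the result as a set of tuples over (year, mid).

{(1981, 26), (1981, 40), (1989, 23), (1990, 37), (2001, 26), (2005, 32), (2008, 32), (2013, 20), (2015, 25), (2015, 40), (2024, 31)}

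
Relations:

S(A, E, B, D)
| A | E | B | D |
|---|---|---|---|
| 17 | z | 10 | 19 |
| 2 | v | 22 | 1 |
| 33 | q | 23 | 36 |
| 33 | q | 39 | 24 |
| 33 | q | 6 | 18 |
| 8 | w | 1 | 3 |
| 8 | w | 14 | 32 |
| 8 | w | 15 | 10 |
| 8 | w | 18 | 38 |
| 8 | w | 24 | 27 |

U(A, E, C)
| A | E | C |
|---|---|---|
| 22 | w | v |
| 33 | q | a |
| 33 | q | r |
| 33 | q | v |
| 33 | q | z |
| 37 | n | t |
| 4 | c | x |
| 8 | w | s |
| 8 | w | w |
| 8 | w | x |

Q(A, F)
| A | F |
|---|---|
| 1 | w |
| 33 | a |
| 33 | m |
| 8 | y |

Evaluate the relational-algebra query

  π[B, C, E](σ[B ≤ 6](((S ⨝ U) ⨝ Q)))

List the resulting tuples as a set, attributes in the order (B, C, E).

{(1, s, w), (1, w, w), (1, x, w), (6, a, q), (6, r, q), (6, v, q), (6, z, q)}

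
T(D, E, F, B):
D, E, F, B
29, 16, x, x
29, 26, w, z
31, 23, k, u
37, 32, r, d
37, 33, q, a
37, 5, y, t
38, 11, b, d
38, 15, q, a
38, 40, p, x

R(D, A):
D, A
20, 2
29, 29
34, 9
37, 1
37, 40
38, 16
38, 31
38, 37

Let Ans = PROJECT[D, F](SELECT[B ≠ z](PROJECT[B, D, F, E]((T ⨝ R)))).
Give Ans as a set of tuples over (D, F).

Natural join on D: {(29, 16, x, x, 29), (29, 26, w, z, 29), (37, 32, r, d, 1), (37, 32, r, d, 40), (37, 33, q, a, 1), (37, 33, q, a, 40), (37, 5, y, t, 1), (37, 5, y, t, 40), (38, 11, b, d, 16), (38, 11, b, d, 31), (38, 11, b, d, 37), (38, 15, q, a, 16), (38, 15, q, a, 31), (38, 15, q, a, 37), (38, 40, p, x, 16), (38, 40, p, x, 31), (38, 40, p, x, 37)}
Projecting to B, D, F, E (9 duplicate(s) eliminated): {(a, 37, q, 33), (a, 38, q, 15), (d, 37, r, 32), (d, 38, b, 11), (t, 37, y, 5), (x, 29, x, 16), (x, 38, p, 40), (z, 29, w, 26)}
Filtering on B ≠ z leaves {(a, 37, q, 33), (a, 38, q, 15), (d, 37, r, 32), (d, 38, b, 11), (t, 37, y, 5), (x, 29, x, 16), (x, 38, p, 40)}.
Projecting to D, F: {(29, x), (37, q), (37, r), (37, y), (38, b), (38, p), (38, q)}

{(29, x), (37, q), (37, r), (37, y), (38, b), (38, p), (38, q)}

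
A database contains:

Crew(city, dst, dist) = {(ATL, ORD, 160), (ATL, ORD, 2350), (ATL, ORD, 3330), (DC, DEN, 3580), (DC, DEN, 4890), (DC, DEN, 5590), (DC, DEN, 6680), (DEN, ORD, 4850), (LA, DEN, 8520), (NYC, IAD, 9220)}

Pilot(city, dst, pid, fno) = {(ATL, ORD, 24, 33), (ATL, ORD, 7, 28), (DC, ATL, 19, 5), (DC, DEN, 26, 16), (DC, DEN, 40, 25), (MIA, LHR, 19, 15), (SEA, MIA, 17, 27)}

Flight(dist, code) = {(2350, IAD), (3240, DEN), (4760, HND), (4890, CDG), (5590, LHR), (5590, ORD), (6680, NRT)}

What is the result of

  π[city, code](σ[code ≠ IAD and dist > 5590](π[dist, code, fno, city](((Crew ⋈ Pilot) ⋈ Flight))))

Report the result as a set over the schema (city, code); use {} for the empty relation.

Natural join on city, dst: {(ATL, ORD, 160, 24, 33), (ATL, ORD, 160, 7, 28), (ATL, ORD, 2350, 24, 33), (ATL, ORD, 2350, 7, 28), (ATL, ORD, 3330, 24, 33), (ATL, ORD, 3330, 7, 28), (DC, DEN, 3580, 26, 16), (DC, DEN, 3580, 40, 25), (DC, DEN, 4890, 26, 16), (DC, DEN, 4890, 40, 25), (DC, DEN, 5590, 26, 16), (DC, DEN, 5590, 40, 25), (DC, DEN, 6680, 26, 16), (DC, DEN, 6680, 40, 25)}
Natural join on dist: {(ATL, ORD, 2350, 24, 33, IAD), (ATL, ORD, 2350, 7, 28, IAD), (DC, DEN, 4890, 26, 16, CDG), (DC, DEN, 4890, 40, 25, CDG), (DC, DEN, 5590, 26, 16, LHR), (DC, DEN, 5590, 26, 16, ORD), (DC, DEN, 5590, 40, 25, LHR), (DC, DEN, 5590, 40, 25, ORD), (DC, DEN, 6680, 26, 16, NRT), (DC, DEN, 6680, 40, 25, NRT)}
π_{dist, code, fno, city} gives {(2350, IAD, 28, ATL), (2350, IAD, 33, ATL), (4890, CDG, 16, DC), (4890, CDG, 25, DC), (5590, LHR, 16, DC), (5590, LHR, 25, DC), (5590, ORD, 16, DC), (5590, ORD, 25, DC), (6680, NRT, 16, DC), (6680, NRT, 25, DC)}.
Apply σ_{code ≠ IAD and dist > 5590}; surviving tuples: {(6680, NRT, 16, DC), (6680, NRT, 25, DC)}
π_{city, code} gives {(DC, NRT)} (1 duplicate(s) eliminated).

{(DC, NRT)}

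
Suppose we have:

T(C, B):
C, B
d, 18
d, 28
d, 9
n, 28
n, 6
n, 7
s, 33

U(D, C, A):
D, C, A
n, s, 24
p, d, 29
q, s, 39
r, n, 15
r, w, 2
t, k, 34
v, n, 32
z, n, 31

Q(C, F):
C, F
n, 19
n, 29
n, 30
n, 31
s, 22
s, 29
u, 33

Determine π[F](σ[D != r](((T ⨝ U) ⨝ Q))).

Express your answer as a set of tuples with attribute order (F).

Natural join on C: {(d, 18, p, 29), (d, 28, p, 29), (d, 9, p, 29), (n, 28, r, 15), (n, 28, v, 32), (n, 28, z, 31), (n, 6, r, 15), (n, 6, v, 32), (n, 6, z, 31), (n, 7, r, 15), (n, 7, v, 32), (n, 7, z, 31), (s, 33, n, 24), (s, 33, q, 39)}
Natural join on C: {(n, 28, r, 15, 19), (n, 28, r, 15, 29), (n, 28, r, 15, 30), (n, 28, r, 15, 31), (n, 28, v, 32, 19), (n, 28, v, 32, 29), (n, 28, v, 32, 30), (n, 28, v, 32, 31), (n, 28, z, 31, 19), (n, 28, z, 31, 29), (n, 28, z, 31, 30), (n, 28, z, 31, 31), (n, 6, r, 15, 19), (n, 6, r, 15, 29), (n, 6, r, 15, 30), (n, 6, r, 15, 31), (n, 6, v, 32, 19), (n, 6, v, 32, 29), (n, 6, v, 32, 30), (n, 6, v, 32, 31), (n, 6, z, 31, 19), (n, 6, z, 31, 29), (n, 6, z, 31, 30), (n, 6, z, 31, 31), (n, 7, r, 15, 19), (n, 7, r, 15, 29), (n, 7, r, 15, 30), (n, 7, r, 15, 31), (n, 7, v, 32, 19), (n, 7, v, 32, 29), (n, 7, v, 32, 30), (n, 7, v, 32, 31), (n, 7, z, 31, 19), (n, 7, z, 31, 29), (n, 7, z, 31, 30), (n, 7, z, 31, 31), (s, 33, n, 24, 22), (s, 33, n, 24, 29), (s, 33, q, 39, 22), (s, 33, q, 39, 29)}
Filtering on D != r leaves {(n, 28, v, 32, 19), (n, 28, v, 32, 29), (n, 28, v, 32, 30), (n, 28, v, 32, 31), (n, 28, z, 31, 19), (n, 28, z, 31, 29), (n, 28, z, 31, 30), (n, 28, z, 31, 31), (n, 6, v, 32, 19), (n, 6, v, 32, 29), (n, 6, v, 32, 30), (n, 6, v, 32, 31), (n, 6, z, 31, 19), (n, 6, z, 31, 29), (n, 6, z, 31, 30), (n, 6, z, 31, 31), (n, 7, v, 32, 19), (n, 7, v, 32, 29), (n, 7, v, 32, 30), (n, 7, v, 32, 31), (n, 7, z, 31, 19), (n, 7, z, 31, 29), (n, 7, z, 31, 30), (n, 7, z, 31, 31), (s, 33, n, 24, 22), (s, 33, n, 24, 29), (s, 33, q, 39, 22), (s, 33, q, 39, 29)}.
Keep only column(s) F (23 duplicate(s) eliminated): {19, 22, 29, 30, 31}

{19, 22, 29, 30, 31}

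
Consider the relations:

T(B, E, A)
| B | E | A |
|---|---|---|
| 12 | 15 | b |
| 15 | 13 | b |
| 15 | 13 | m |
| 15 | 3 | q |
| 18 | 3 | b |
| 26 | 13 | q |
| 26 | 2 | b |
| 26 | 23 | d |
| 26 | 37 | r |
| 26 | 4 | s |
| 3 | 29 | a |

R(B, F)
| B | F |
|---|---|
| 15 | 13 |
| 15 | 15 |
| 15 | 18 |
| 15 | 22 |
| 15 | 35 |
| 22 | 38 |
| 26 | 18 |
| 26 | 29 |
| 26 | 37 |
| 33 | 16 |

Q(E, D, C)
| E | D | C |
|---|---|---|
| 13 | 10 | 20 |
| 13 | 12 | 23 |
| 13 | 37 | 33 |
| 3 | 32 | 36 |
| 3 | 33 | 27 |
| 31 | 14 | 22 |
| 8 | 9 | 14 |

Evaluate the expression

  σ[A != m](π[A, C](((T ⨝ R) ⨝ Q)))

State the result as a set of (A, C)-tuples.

{(b, 20), (b, 23), (b, 33), (q, 20), (q, 23), (q, 27), (q, 33), (q, 36)}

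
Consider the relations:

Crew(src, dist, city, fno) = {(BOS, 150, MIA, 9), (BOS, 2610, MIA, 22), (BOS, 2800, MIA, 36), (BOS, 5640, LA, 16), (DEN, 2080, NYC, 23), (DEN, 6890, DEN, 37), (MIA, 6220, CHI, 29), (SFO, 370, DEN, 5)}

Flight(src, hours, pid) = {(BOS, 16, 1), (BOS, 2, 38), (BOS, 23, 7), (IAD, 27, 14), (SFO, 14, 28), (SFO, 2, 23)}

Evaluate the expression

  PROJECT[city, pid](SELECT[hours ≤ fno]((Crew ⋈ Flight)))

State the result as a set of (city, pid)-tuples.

{(DEN, 23), (LA, 1), (LA, 38), (MIA, 1), (MIA, 38), (MIA, 7)}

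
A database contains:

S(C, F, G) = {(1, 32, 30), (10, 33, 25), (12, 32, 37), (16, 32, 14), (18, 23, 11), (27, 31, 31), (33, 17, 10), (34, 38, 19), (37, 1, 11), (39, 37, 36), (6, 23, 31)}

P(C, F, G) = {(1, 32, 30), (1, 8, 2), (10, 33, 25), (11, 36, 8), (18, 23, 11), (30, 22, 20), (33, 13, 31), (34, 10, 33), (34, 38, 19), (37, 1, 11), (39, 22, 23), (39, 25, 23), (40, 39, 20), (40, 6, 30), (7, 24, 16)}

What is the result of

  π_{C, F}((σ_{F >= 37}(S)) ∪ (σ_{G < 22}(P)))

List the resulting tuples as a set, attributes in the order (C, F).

Selection F >= 37: {(34, 38, 19), (39, 37, 36)}
Selection G < 22: {(1, 8, 2), (11, 36, 8), (18, 23, 11), (30, 22, 20), (34, 38, 19), (37, 1, 11), (40, 39, 20), (7, 24, 16)}
Taking the union: {(1, 8, 2), (11, 36, 8), (18, 23, 11), (30, 22, 20), (34, 38, 19), (37, 1, 11), (39, 37, 36), (40, 39, 20), (7, 24, 16)}
Projecting to C, F: {(1, 8), (11, 36), (18, 23), (30, 22), (34, 38), (37, 1), (39, 37), (40, 39), (7, 24)}

{(1, 8), (11, 36), (18, 23), (30, 22), (34, 38), (37, 1), (39, 37), (40, 39), (7, 24)}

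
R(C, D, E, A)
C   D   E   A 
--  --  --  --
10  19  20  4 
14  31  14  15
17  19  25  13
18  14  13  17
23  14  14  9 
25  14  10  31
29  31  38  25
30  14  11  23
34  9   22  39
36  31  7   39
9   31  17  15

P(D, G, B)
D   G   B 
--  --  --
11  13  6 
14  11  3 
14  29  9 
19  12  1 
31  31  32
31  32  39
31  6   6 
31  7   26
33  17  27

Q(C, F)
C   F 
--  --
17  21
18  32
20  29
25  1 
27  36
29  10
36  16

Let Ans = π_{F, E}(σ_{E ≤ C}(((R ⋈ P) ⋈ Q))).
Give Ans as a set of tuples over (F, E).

R ⋈ P (natural join on D): {(10, 19, 20, 4, 12, 1), (14, 31, 14, 15, 31, 32), (14, 31, 14, 15, 32, 39), (14, 31, 14, 15, 6, 6), (14, 31, 14, 15, 7, 26), (17, 19, 25, 13, 12, 1), (18, 14, 13, 17, 11, 3), (18, 14, 13, 17, 29, 9), (23, 14, 14, 9, 11, 3), (23, 14, 14, 9, 29, 9), (25, 14, 10, 31, 11, 3), (25, 14, 10, 31, 29, 9), (29, 31, 38, 25, 31, 32), (29, 31, 38, 25, 32, 39), (29, 31, 38, 25, 6, 6), (29, 31, 38, 25, 7, 26), (30, 14, 11, 23, 11, 3), (30, 14, 11, 23, 29, 9), (36, 31, 7, 39, 31, 32), (36, 31, 7, 39, 32, 39), (36, 31, 7, 39, 6, 6), (36, 31, 7, 39, 7, 26), (9, 31, 17, 15, 31, 32), (9, 31, 17, 15, 32, 39), (9, 31, 17, 15, 6, 6), (9, 31, 17, 15, 7, 26)}
(R ⋈ P) ⋈ Q (natural join on C): {(17, 19, 25, 13, 12, 1, 21), (18, 14, 13, 17, 11, 3, 32), (18, 14, 13, 17, 29, 9, 32), (25, 14, 10, 31, 11, 3, 1), (25, 14, 10, 31, 29, 9, 1), (29, 31, 38, 25, 31, 32, 10), (29, 31, 38, 25, 32, 39, 10), (29, 31, 38, 25, 6, 6, 10), (29, 31, 38, 25, 7, 26, 10), (36, 31, 7, 39, 31, 32, 16), (36, 31, 7, 39, 32, 39, 16), (36, 31, 7, 39, 6, 6, 16), (36, 31, 7, 39, 7, 26, 16)}
Selection E ≤ C: {(18, 14, 13, 17, 11, 3, 32), (18, 14, 13, 17, 29, 9, 32), (25, 14, 10, 31, 11, 3, 1), (25, 14, 10, 31, 29, 9, 1), (36, 31, 7, 39, 31, 32, 16), (36, 31, 7, 39, 32, 39, 16), (36, 31, 7, 39, 6, 6, 16), (36, 31, 7, 39, 7, 26, 16)}
π[F, E]: project onto (F, E) (5 duplicate(s) eliminated) → {(1, 10), (16, 7), (32, 13)}

{(1, 10), (16, 7), (32, 13)}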